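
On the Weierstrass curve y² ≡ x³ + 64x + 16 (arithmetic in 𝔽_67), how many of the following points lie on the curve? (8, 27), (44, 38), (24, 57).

(8, 27): 27² ≡ 59, rhs ≡ 35 → off.
(44, 38): 38² ≡ 37, rhs ≡ 45 → off.
(24, 57): 57² ≡ 33, rhs ≡ 33 → on.

1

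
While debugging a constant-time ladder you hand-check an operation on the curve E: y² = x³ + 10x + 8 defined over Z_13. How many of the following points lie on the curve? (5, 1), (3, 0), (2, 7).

(5, 1): 1² ≡ 1, rhs ≡ 1 → on.
(3, 0): 0² ≡ 0, rhs ≡ 0 → on.
(2, 7): 7² ≡ 10, rhs ≡ 10 → on.

3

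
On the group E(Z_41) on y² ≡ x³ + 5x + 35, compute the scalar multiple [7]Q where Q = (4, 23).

Repeated addition: build up to 7Q.
2Q: tangent at (4, 23): λ = (3·4² + 5)/(2·23) ≡ 12/5. 5⁻¹ ≡ 33 (mod 41), so λ ≡ 12·33 ≡ 27.
  x = λ² - 4 - 4 = 729 - 8 ≡ 24; y = λ·(4 - 24) - 23 ≡ 11. → (24, 11)
3Q: (24, 11) + (4, 23). λ = (23 - 11)/(4 - 24) ≡ 12/21 mod 41. 21⁻¹ ≡ 2 (mod 41) since 21·2 = 42 ≡ 1, so λ ≡ 24.
  x = λ² - 24 - 4 = 576 - 28 ≡ 15; y = λ·(24 - 15) - 11 ≡ 0. → (15, 0)
4Q: (15, 0) + (4, 23). λ = (23 - 0)/(4 - 15) ≡ 23/30 mod 41. 30⁻¹ ≡ 26 (mod 41) since 30·26 = 780 ≡ 1, so λ ≡ 24.
  x = λ² - 15 - 4 = 576 - 19 ≡ 24; y = λ·(15 - 24) - 0 ≡ 30. → (24, 30)
5Q: (24, 30) + (4, 23). λ = (23 - 30)/(4 - 24) ≡ 34/21 mod 41. 21⁻¹ ≡ 2 (mod 41) since 21·2 = 42 ≡ 1, so λ ≡ 27.
  x = λ² - 24 - 4 = 729 - 28 ≡ 4; y = λ·(24 - 4) - 30 ≡ 18. → (4, 18)
6Q: (4, 18) + (4, 23): same x and y₁ ≡ -y₂, so the sum is the point at infinity.
7Q: the point at infinity + (4, 23) = (4, 23) (identity).

(4, 23)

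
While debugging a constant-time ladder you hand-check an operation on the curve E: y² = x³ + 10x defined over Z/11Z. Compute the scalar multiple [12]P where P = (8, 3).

O

Repeated addition: build up to 12P.
2P: tangent at (8, 3): λ = (3·8² + 10)/(2·3) ≡ 4/6. 6⁻¹ ≡ 2 (mod 11) since 6·2 = 12 ≡ 1, so λ ≡ 4·2 ≡ 8.
  x = λ² - 8 - 8 = 64 - 16 ≡ 4; y = λ·(8 - 4) - 3 ≡ 7. → (4, 7)
3P: (4, 7) + (8, 3). λ = (3 - 7)/(8 - 4) ≡ 7/4 mod 11. 4⁻¹ ≡ 3 (mod 11), so λ ≡ 10.
  x = λ² - 4 - 8 = 100 - 12 ≡ 0; y = λ·(4 - 0) - 7 ≡ 0. → (0, 0)
4P: (0, 0) + (8, 3). λ = (3 - 0)/(8 - 0) ≡ 3/8 mod 11. 8⁻¹ ≡ 7 (mod 11), so λ ≡ 10.
  x = λ² - 0 - 8 = 100 - 8 ≡ 4; y = λ·(0 - 4) - 0 ≡ 4. → (4, 4)
5P: (4, 4) + (8, 3). λ = (3 - 4)/(8 - 4) ≡ 10/4 mod 11. 4⁻¹ ≡ 3 (mod 11), so λ ≡ 8.
  x = λ² - 4 - 8 = 64 - 12 ≡ 8; y = λ·(4 - 8) - 4 ≡ 8. → (8, 8)
6P: (8, 8) + (8, 3): same x and y₁ ≡ -y₂, so the sum is ∞.
7P: ∞ + (8, 3) = (8, 3) (identity).
8P: tangent at (8, 3): λ = (3·8² + 10)/(2·3) ≡ 4/6. 6⁻¹ ≡ 2 (mod 11), so λ ≡ 4·2 ≡ 8.
  x = λ² - 8 - 8 = 64 - 16 ≡ 4; y = λ·(8 - 4) - 3 ≡ 7. → (4, 7)
9P: (4, 7) + (8, 3). λ = (3 - 7)/(8 - 4) ≡ 7/4 mod 11. 4⁻¹ ≡ 3 (mod 11) since 4·3 = 12 ≡ 1, so λ ≡ 10.
  x = λ² - 4 - 8 = 100 - 12 ≡ 0; y = λ·(4 - 0) - 7 ≡ 0. → (0, 0)
10P: (0, 0) + (8, 3). λ = (3 - 0)/(8 - 0) ≡ 3/8 mod 11. 8⁻¹ ≡ 7 (mod 11) since 8·7 = 56 ≡ 1, so λ ≡ 10.
  x = λ² - 0 - 8 = 100 - 8 ≡ 4; y = λ·(0 - 4) - 0 ≡ 4. → (4, 4)
11P: (4, 4) + (8, 3). λ = (3 - 4)/(8 - 4) ≡ 10/4 mod 11. 4⁻¹ ≡ 3 (mod 11) since 4·3 = 12 ≡ 1, so λ ≡ 8.
  x = λ² - 4 - 8 = 64 - 12 ≡ 8; y = λ·(4 - 8) - 4 ≡ 8. → (8, 8)
12P: (8, 8) + (8, 3): same x and y₁ ≡ -y₂, so the sum is ∞.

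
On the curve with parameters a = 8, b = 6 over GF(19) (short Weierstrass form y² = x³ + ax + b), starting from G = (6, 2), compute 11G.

Repeated addition: build up to 11G.
2G: tangent at (6, 2): λ = (3·6² + 8)/(2·2) ≡ 2/4. 4⁻¹ ≡ 5 (mod 19) since 4·5 = 20 ≡ 1, so λ ≡ 2·5 ≡ 10.
  x = λ² - 6 - 6 = 100 - 12 ≡ 12; y = λ·(6 - 12) - 2 ≡ 14. → (12, 14)
3G: (12, 14) + (6, 2). λ = (2 - 14)/(6 - 12) ≡ 7/13 mod 19. 13⁻¹ ≡ 3 (mod 19), so λ ≡ 2.
  x = λ² - 12 - 6 = 4 - 18 ≡ 5; y = λ·(12 - 5) - 14 ≡ 0. → (5, 0)
4G: (5, 0) + (6, 2). λ = (2 - 0)/(6 - 5) ≡ 2/1 mod 19. 1⁻¹ ≡ 1 (mod 19), so λ ≡ 2.
  x = λ² - 5 - 6 = 4 - 11 ≡ 12; y = λ·(5 - 12) - 0 ≡ 5. → (12, 5)
5G: (12, 5) + (6, 2). λ = (2 - 5)/(6 - 12) ≡ 16/13 mod 19. 13⁻¹ ≡ 3 (mod 19) since 13·3 = 39 ≡ 1, so λ ≡ 10.
  x = λ² - 12 - 6 = 100 - 18 ≡ 6; y = λ·(12 - 6) - 5 ≡ 17. → (6, 17)
6G: (6, 17) + (6, 2): same x and y₁ ≡ -y₂, so the sum is O.
7G: O + (6, 2) = (6, 2) (identity).
8G: tangent at (6, 2): λ = (3·6² + 8)/(2·2) ≡ 2/4. 4⁻¹ ≡ 5 (mod 19), so λ ≡ 2·5 ≡ 10.
  x = λ² - 6 - 6 = 100 - 12 ≡ 12; y = λ·(6 - 12) - 2 ≡ 14. → (12, 14)
9G: (12, 14) + (6, 2). λ = (2 - 14)/(6 - 12) ≡ 7/13 mod 19. 13⁻¹ ≡ 3 (mod 19) since 13·3 = 39 ≡ 1, so λ ≡ 2.
  x = λ² - 12 - 6 = 4 - 18 ≡ 5; y = λ·(12 - 5) - 14 ≡ 0. → (5, 0)
10G: (5, 0) + (6, 2). λ = (2 - 0)/(6 - 5) ≡ 2/1 mod 19. 1⁻¹ ≡ 1 (mod 19), so λ ≡ 2.
  x = λ² - 5 - 6 = 4 - 11 ≡ 12; y = λ·(5 - 12) - 0 ≡ 5. → (12, 5)
11G: (12, 5) + (6, 2). λ = (2 - 5)/(6 - 12) ≡ 16/13 mod 19. 13⁻¹ ≡ 3 (mod 19), so λ ≡ 10.
  x = λ² - 12 - 6 = 100 - 18 ≡ 6; y = λ·(12 - 6) - 5 ≡ 17. → (6, 17)

(6, 17)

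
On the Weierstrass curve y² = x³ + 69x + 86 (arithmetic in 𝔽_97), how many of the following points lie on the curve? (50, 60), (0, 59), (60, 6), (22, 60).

3

(50, 60): 60² ≡ 11, rhs ≡ 11 → on.
(0, 59): 59² ≡ 86, rhs ≡ 86 → on.
(60, 6): 6² ≡ 36, rhs ≡ 36 → on.
(22, 60): 60² ≡ 11, rhs ≡ 30 → off.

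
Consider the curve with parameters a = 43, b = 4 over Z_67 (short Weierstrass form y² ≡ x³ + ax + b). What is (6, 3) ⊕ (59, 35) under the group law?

(6, 3) + (59, 35). λ = (35 - 3)/(59 - 6) ≡ 32/53 mod 67. 53⁻¹ ≡ 43 (mod 67) since 53·43 = 2279 ≡ 1, so λ ≡ 36.
  x = λ² - 6 - 59 = 1296 - 65 ≡ 25; y = λ·(6 - 25) - 3 ≡ 50. → (25, 50)

(25, 50)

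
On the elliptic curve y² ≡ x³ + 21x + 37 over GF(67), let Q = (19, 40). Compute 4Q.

(28, 20)

Double-and-add on 4 = (100)₂. Start with Q = (19, 40) for the leading 1-bit.
double: tangent at (19, 40): λ = (3·19² + 21)/(2·40) ≡ 32/13. 13⁻¹ ≡ 31 (mod 67) since 13·31 = 403 ≡ 1, so λ ≡ 32·31 ≡ 54.
  x = λ² - 19 - 19 = 2916 - 38 ≡ 64; y = λ·(19 - 64) - 40 ≡ 9. → (64, 9)
double: tangent at (64, 9): λ = (3·64² + 21)/(2·9) ≡ 48/18. 18⁻¹ ≡ 41 (mod 67) since 18·41 = 738 ≡ 1, so λ ≡ 48·41 ≡ 25.
  x = λ² - 64 - 64 = 625 - 128 ≡ 28; y = λ·(64 - 28) - 9 ≡ 20. → (28, 20)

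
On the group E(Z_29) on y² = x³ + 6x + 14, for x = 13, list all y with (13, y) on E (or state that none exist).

x³ + 6x + 14 = 2289 ≡ 27 (mod 29).
27 is a non-residue mod 29; no y exists.

none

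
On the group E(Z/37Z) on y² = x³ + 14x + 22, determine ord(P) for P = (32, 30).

2P: tangent at (32, 30): λ = (3·32² + 14)/(2·30) ≡ 15/23. 23⁻¹ ≡ 29 (mod 37), so λ ≡ 15·29 ≡ 28.
  x = λ² - 32 - 32 = 784 - 64 ≡ 17; y = λ·(32 - 17) - 30 ≡ 20. → (17, 20)
3P: (17, 20) + (32, 30). λ = (30 - 20)/(32 - 17) ≡ 10/15 mod 37. 15⁻¹ ≡ 5 (mod 37), so λ ≡ 13.
  x = λ² - 17 - 32 = 169 - 49 ≡ 9; y = λ·(17 - 9) - 20 ≡ 10. → (9, 10)
4P: (9, 10) + (32, 30). λ = (30 - 10)/(32 - 9) ≡ 20/23 mod 37. 23⁻¹ ≡ 29 (mod 37), so λ ≡ 25.
  x = λ² - 9 - 32 = 625 - 41 ≡ 29; y = λ·(9 - 29) - 10 ≡ 8. → (29, 8)
5P: (29, 8) + (32, 30). λ = (30 - 8)/(32 - 29) ≡ 22/3 mod 37. 3⁻¹ ≡ 25 (mod 37), so λ ≡ 32.
  x = λ² - 29 - 32 = 1024 - 61 ≡ 1; y = λ·(29 - 1) - 8 ≡ 0. → (1, 0)
6P: (1, 0) + (32, 30). λ = (30 - 0)/(32 - 1) ≡ 30/31 mod 37. 31⁻¹ ≡ 6 (mod 37), so λ ≡ 32.
  x = λ² - 1 - 32 = 1024 - 33 ≡ 29; y = λ·(1 - 29) - 0 ≡ 29. → (29, 29)
7P: (29, 29) + (32, 30). λ = (30 - 29)/(32 - 29) ≡ 1/3 mod 37. 3⁻¹ ≡ 25 (mod 37), so λ ≡ 25.
  x = λ² - 29 - 32 = 625 - 61 ≡ 9; y = λ·(29 - 9) - 29 ≡ 27. → (9, 27)
8P: (9, 27) + (32, 30). λ = (30 - 27)/(32 - 9) ≡ 3/23 mod 37. 23⁻¹ ≡ 29 (mod 37) since 23·29 = 667 ≡ 1, so λ ≡ 13.
  x = λ² - 9 - 32 = 169 - 41 ≡ 17; y = λ·(9 - 17) - 27 ≡ 17. → (17, 17)
9P: (17, 17) + (32, 30). λ = (30 - 17)/(32 - 17) ≡ 13/15 mod 37. 15⁻¹ ≡ 5 (mod 37), so λ ≡ 28.
  x = λ² - 17 - 32 = 784 - 49 ≡ 32; y = λ·(17 - 32) - 17 ≡ 7. → (32, 7)
10P: (32, 7) + (32, 30): same x and y₁ ≡ -y₂, so the sum is O.
10P = O, so the order is 10.

10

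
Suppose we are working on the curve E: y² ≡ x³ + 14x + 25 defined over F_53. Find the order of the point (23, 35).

2P: tangent at (23, 35): λ = (3·23² + 14)/(2·35) ≡ 11/17. 17⁻¹ ≡ 25 (mod 53), so λ ≡ 11·25 ≡ 10.
  x = λ² - 23 - 23 = 100 - 46 ≡ 1; y = λ·(23 - 1) - 35 ≡ 26. → (1, 26)
3P: (1, 26) + (23, 35). λ = (35 - 26)/(23 - 1) ≡ 9/22 mod 53. 22⁻¹ ≡ 41 (mod 53), so λ ≡ 51.
  x = λ² - 1 - 23 = 2601 - 24 ≡ 33; y = λ·(1 - 33) - 26 ≡ 38. → (33, 38)
4P: (33, 38) + (23, 35). λ = (35 - 38)/(23 - 33) ≡ 50/43 mod 53. 43⁻¹ ≡ 37 (mod 53) since 43·37 = 1591 ≡ 1, so λ ≡ 48.
  x = λ² - 33 - 23 = 2304 - 56 ≡ 22; y = λ·(33 - 22) - 38 ≡ 13. → (22, 13)
5P: (22, 13) + (23, 35). λ = (35 - 13)/(23 - 22) ≡ 22/1 mod 53. 1⁻¹ ≡ 1 (mod 53) since 1·1 = 1 ≡ 1, so λ ≡ 22.
  x = λ² - 22 - 23 = 484 - 45 ≡ 15; y = λ·(22 - 15) - 13 ≡ 35. → (15, 35)
6P: (15, 35) + (23, 35). λ = (35 - 35)/(23 - 15) ≡ 0/8 mod 53. 8⁻¹ ≡ 20 (mod 53), so λ ≡ 0.
  x = λ² - 15 - 23 = 0 - 38 ≡ 15; y = λ·(15 - 15) - 35 ≡ 18. → (15, 18)
7P: (15, 18) + (23, 35). λ = (35 - 18)/(23 - 15) ≡ 17/8 mod 53. 8⁻¹ ≡ 20 (mod 53), so λ ≡ 22.
  x = λ² - 15 - 23 = 484 - 38 ≡ 22; y = λ·(15 - 22) - 18 ≡ 40. → (22, 40)
8P: (22, 40) + (23, 35). λ = (35 - 40)/(23 - 22) ≡ 48/1 mod 53. 1⁻¹ ≡ 1 (mod 53), so λ ≡ 48.
  x = λ² - 22 - 23 = 2304 - 45 ≡ 33; y = λ·(22 - 33) - 40 ≡ 15. → (33, 15)
9P: (33, 15) + (23, 35). λ = (35 - 15)/(23 - 33) ≡ 20/43 mod 53. 43⁻¹ ≡ 37 (mod 53) since 43·37 = 1591 ≡ 1, so λ ≡ 51.
  x = λ² - 33 - 23 = 2601 - 56 ≡ 1; y = λ·(33 - 1) - 15 ≡ 27. → (1, 27)
10P: (1, 27) + (23, 35). λ = (35 - 27)/(23 - 1) ≡ 8/22 mod 53. 22⁻¹ ≡ 41 (mod 53) since 22·41 = 902 ≡ 1, so λ ≡ 10.
  x = λ² - 1 - 23 = 100 - 24 ≡ 23; y = λ·(1 - 23) - 27 ≡ 18. → (23, 18)
11P: (23, 18) + (23, 35): same x and y₁ ≡ -y₂, so the sum is 𝒪.
11P = 𝒪, so the order is 11.

11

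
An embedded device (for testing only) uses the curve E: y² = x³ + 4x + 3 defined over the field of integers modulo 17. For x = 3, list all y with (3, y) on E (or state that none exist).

x³ + 4x + 3 = 42 ≡ 8 (mod 17).
Square roots of 8 mod 17: 5 and 12 (since 5² = 25 ≡ 8).

5, 12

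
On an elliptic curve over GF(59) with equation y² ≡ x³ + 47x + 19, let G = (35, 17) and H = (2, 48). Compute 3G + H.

First 3G:
Repeated addition: build up to 3G.
2G: tangent at (35, 17): λ = (3·35² + 47)/(2·17) ≡ 5/34. 34⁻¹ ≡ 33 (mod 59), so λ ≡ 5·33 ≡ 47.
  x = λ² - 35 - 35 = 2209 - 70 ≡ 15; y = λ·(35 - 15) - 17 ≡ 38. → (15, 38)
3G: (15, 38) + (35, 17). λ = (17 - 38)/(35 - 15) ≡ 38/20 mod 59. 20⁻¹ ≡ 3 (mod 59), so λ ≡ 55.
  x = λ² - 15 - 35 = 3025 - 50 ≡ 25; y = λ·(15 - 25) - 38 ≡ 2. → (25, 2)
3G = (25, 2).
Finally 3G + H:
(25, 2) + (2, 48). λ = (48 - 2)/(2 - 25) ≡ 46/36 mod 59. 36⁻¹ ≡ 41 (mod 59) since 36·41 = 1476 ≡ 1, so λ ≡ 57.
  x = λ² - 25 - 2 = 3249 - 27 ≡ 36; y = λ·(25 - 36) - 2 ≡ 20. → (36, 20)

(36, 20)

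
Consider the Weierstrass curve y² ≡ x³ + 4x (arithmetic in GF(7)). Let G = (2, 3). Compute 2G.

(0, 0)

tangent at (2, 3): λ = (3·2² + 4)/(2·3) ≡ 2/6. 6⁻¹ ≡ 6 (mod 7) since 6·6 = 36 ≡ 1, so λ ≡ 2·6 ≡ 5.
  x = λ² - 2 - 2 = 25 - 4 ≡ 0; y = λ·(2 - 0) - 3 ≡ 0. → (0, 0)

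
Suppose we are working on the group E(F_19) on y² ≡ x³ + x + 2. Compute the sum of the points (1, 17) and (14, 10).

(8, 16)

(1, 17) + (14, 10). λ = (10 - 17)/(14 - 1) ≡ 12/13 mod 19. 13⁻¹ ≡ 3 (mod 19), so λ ≡ 17.
  x = λ² - 1 - 14 = 289 - 15 ≡ 8; y = λ·(1 - 8) - 17 ≡ 16. → (8, 16)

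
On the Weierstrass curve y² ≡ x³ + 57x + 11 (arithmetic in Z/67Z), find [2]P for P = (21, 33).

tangent at (21, 33): λ = (3·21² + 57)/(2·33) ≡ 40/66. 66⁻¹ ≡ 66 (mod 67), so λ ≡ 40·66 ≡ 27.
  x = λ² - 21 - 21 = 729 - 42 ≡ 17; y = λ·(21 - 17) - 33 ≡ 8. → (17, 8)

(17, 8)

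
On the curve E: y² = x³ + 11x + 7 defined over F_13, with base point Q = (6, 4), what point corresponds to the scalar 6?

Double-and-add on 6 = (110)₂. Start with Q = (6, 4) for the leading 1-bit.
double: tangent at (6, 4): λ = (3·6² + 11)/(2·4) ≡ 2/8. 8⁻¹ ≡ 5 (mod 13), so λ ≡ 2·5 ≡ 10.
  x = λ² - 6 - 6 = 100 - 12 ≡ 10; y = λ·(6 - 10) - 4 ≡ 8. → (10, 8)
add Q: (10, 8) + (6, 4). λ = (4 - 8)/(6 - 10) ≡ 9/9 mod 13. 9⁻¹ ≡ 3 (mod 13), so λ ≡ 1.
  x = λ² - 10 - 6 = 1 - 16 ≡ 11; y = λ·(10 - 11) - 8 ≡ 4. → (11, 4)
double: tangent at (11, 4): λ = (3·11² + 11)/(2·4) ≡ 10/8. 8⁻¹ ≡ 5 (mod 13), so λ ≡ 10·5 ≡ 11.
  x = λ² - 11 - 11 = 121 - 22 ≡ 8; y = λ·(11 - 8) - 4 ≡ 3. → (8, 3)

(8, 3)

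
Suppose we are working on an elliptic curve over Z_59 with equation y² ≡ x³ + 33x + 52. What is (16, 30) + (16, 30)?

(3, 58)

tangent at (16, 30): λ = (3·16² + 33)/(2·30) ≡ 34/1. 1⁻¹ ≡ 1 (mod 59), so λ ≡ 34·1 ≡ 34.
  x = λ² - 16 - 16 = 1156 - 32 ≡ 3; y = λ·(16 - 3) - 30 ≡ 58. → (3, 58)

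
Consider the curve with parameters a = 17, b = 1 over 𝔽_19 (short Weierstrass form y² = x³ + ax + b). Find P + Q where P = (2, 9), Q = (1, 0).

(2, 9) + (1, 0). λ = (0 - 9)/(1 - 2) ≡ 10/18 mod 19. 18⁻¹ ≡ 18 (mod 19) since 18·18 = 324 ≡ 1, so λ ≡ 9.
  x = λ² - 2 - 1 = 81 - 3 ≡ 2; y = λ·(2 - 2) - 9 ≡ 10. → (2, 10)

(2, 10)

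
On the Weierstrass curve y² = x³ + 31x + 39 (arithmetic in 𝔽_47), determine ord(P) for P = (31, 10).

6

2P: tangent at (31, 10): λ = (3·31² + 31)/(2·10) ≡ 0/20. 20⁻¹ ≡ 40 (mod 47) since 20·40 = 800 ≡ 1, so λ ≡ 0·40 ≡ 0.
  x = λ² - 31 - 31 = 0 - 62 ≡ 32; y = λ·(31 - 32) - 10 ≡ 37. → (32, 37)
3P: (32, 37) + (31, 10). λ = (10 - 37)/(31 - 32) ≡ 20/46 mod 47. 46⁻¹ ≡ 46 (mod 47) since 46·46 = 2116 ≡ 1, so λ ≡ 27.
  x = λ² - 32 - 31 = 729 - 63 ≡ 8; y = λ·(32 - 8) - 37 ≡ 0. → (8, 0)
4P: (8, 0) + (31, 10). λ = (10 - 0)/(31 - 8) ≡ 10/23 mod 47. 23⁻¹ ≡ 45 (mod 47), so λ ≡ 27.
  x = λ² - 8 - 31 = 729 - 39 ≡ 32; y = λ·(8 - 32) - 0 ≡ 10. → (32, 10)
5P: (32, 10) + (31, 10). λ = (10 - 10)/(31 - 32) ≡ 0/46 mod 47. 46⁻¹ ≡ 46 (mod 47) since 46·46 = 2116 ≡ 1, so λ ≡ 0.
  x = λ² - 32 - 31 = 0 - 63 ≡ 31; y = λ·(32 - 31) - 10 ≡ 37. → (31, 37)
6P: (31, 37) + (31, 10): same x and y₁ ≡ -y₂, so the sum is ∞.
6P = ∞, so the order is 6.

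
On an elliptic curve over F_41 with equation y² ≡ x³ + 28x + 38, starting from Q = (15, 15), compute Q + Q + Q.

Repeated addition: build up to 3Q.
2Q: tangent at (15, 15): λ = (3·15² + 28)/(2·15) ≡ 6/30. 30⁻¹ ≡ 26 (mod 41) since 30·26 = 780 ≡ 1, so λ ≡ 6·26 ≡ 33.
  x = λ² - 15 - 15 = 1089 - 30 ≡ 34; y = λ·(15 - 34) - 15 ≡ 14. → (34, 14)
3Q: (34, 14) + (15, 15). λ = (15 - 14)/(15 - 34) ≡ 1/22 mod 41. 22⁻¹ ≡ 28 (mod 41) since 22·28 = 616 ≡ 1, so λ ≡ 28.
  x = λ² - 34 - 15 = 784 - 49 ≡ 38; y = λ·(34 - 38) - 14 ≡ 38. → (38, 38)

(38, 38)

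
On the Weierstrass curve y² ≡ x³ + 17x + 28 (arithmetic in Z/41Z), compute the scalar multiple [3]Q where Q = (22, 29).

Repeated addition: build up to 3Q.
2Q: tangent at (22, 29): λ = (3·22² + 17)/(2·29) ≡ 34/17. 17⁻¹ ≡ 29 (mod 41), so λ ≡ 34·29 ≡ 2.
  x = λ² - 22 - 22 = 4 - 44 ≡ 1; y = λ·(22 - 1) - 29 ≡ 13. → (1, 13)
3Q: (1, 13) + (22, 29). λ = (29 - 13)/(22 - 1) ≡ 16/21 mod 41. 21⁻¹ ≡ 2 (mod 41) since 21·2 = 42 ≡ 1, so λ ≡ 32.
  x = λ² - 1 - 22 = 1024 - 23 ≡ 17; y = λ·(1 - 17) - 13 ≡ 8. → (17, 8)

(17, 8)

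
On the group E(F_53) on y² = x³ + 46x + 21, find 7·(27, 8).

Write Q = (27, 8).
Double-and-add on 7 = (111)₂. Start with Q = (27, 8) for the leading 1-bit.
double: tangent at (27, 8): λ = (3·27² + 46)/(2·8) ≡ 7/16. 16⁻¹ ≡ 10 (mod 53) since 16·10 = 160 ≡ 1, so λ ≡ 7·10 ≡ 17.
  x = λ² - 27 - 27 = 289 - 54 ≡ 23; y = λ·(27 - 23) - 8 ≡ 7. → (23, 7)
add Q: (23, 7) + (27, 8). λ = (8 - 7)/(27 - 23) ≡ 1/4 mod 53. 4⁻¹ ≡ 40 (mod 53) since 4·40 = 160 ≡ 1, so λ ≡ 40.
  x = λ² - 23 - 27 = 1600 - 50 ≡ 13; y = λ·(23 - 13) - 7 ≡ 22. → (13, 22)
double: tangent at (13, 22): λ = (3·13² + 46)/(2·22) ≡ 23/44. 44⁻¹ ≡ 47 (mod 53) since 44·47 = 2068 ≡ 1, so λ ≡ 23·47 ≡ 21.
  x = λ² - 13 - 13 = 441 - 26 ≡ 44; y = λ·(13 - 44) - 22 ≡ 16. → (44, 16)
add Q: (44, 16) + (27, 8). λ = (8 - 16)/(27 - 44) ≡ 45/36 mod 53. 36⁻¹ ≡ 28 (mod 53), so λ ≡ 41.
  x = λ² - 44 - 27 = 1681 - 71 ≡ 20; y = λ·(44 - 20) - 16 ≡ 14. → (20, 14)

(20, 14)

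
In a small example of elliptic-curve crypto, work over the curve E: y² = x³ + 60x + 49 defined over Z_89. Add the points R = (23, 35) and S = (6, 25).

(16, 11)

(23, 35) + (6, 25). λ = (25 - 35)/(6 - 23) ≡ 79/72 mod 89. 72⁻¹ ≡ 68 (mod 89), so λ ≡ 32.
  x = λ² - 23 - 6 = 1024 - 29 ≡ 16; y = λ·(23 - 16) - 35 ≡ 11. → (16, 11)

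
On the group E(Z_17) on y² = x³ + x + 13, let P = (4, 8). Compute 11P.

Double-and-add on 11 = (1011)₂. Start with P = (4, 8) for the leading 1-bit.
double: tangent at (4, 8): λ = (3·4² + 1)/(2·8) ≡ 15/16. 16⁻¹ ≡ 16 (mod 17), so λ ≡ 15·16 ≡ 2.
  x = λ² - 4 - 4 = 4 - 8 ≡ 13; y = λ·(4 - 13) - 8 ≡ 8. → (13, 8)
double: tangent at (13, 8): λ = (3·13² + 1)/(2·8) ≡ 15/16. 16⁻¹ ≡ 16 (mod 17) since 16·16 = 256 ≡ 1, so λ ≡ 15·16 ≡ 2.
  x = λ² - 13 - 13 = 4 - 26 ≡ 12; y = λ·(13 - 12) - 8 ≡ 11. → (12, 11)
add P: (12, 11) + (4, 8). λ = (8 - 11)/(4 - 12) ≡ 14/9 mod 17. 9⁻¹ ≡ 2 (mod 17), so λ ≡ 11.
  x = λ² - 12 - 4 = 121 - 16 ≡ 3; y = λ·(12 - 3) - 11 ≡ 3. → (3, 3)
double: tangent at (3, 3): λ = (3·3² + 1)/(2·3) ≡ 11/6. 6⁻¹ ≡ 3 (mod 17) since 6·3 = 18 ≡ 1, so λ ≡ 11·3 ≡ 16.
  x = λ² - 3 - 3 = 256 - 6 ≡ 12; y = λ·(3 - 12) - 3 ≡ 6. → (12, 6)
add P: (12, 6) + (4, 8). λ = (8 - 6)/(4 - 12) ≡ 2/9 mod 17. 9⁻¹ ≡ 2 (mod 17), so λ ≡ 4.
  x = λ² - 12 - 4 = 16 - 16 ≡ 0; y = λ·(12 - 0) - 6 ≡ 8. → (0, 8)

(0, 8)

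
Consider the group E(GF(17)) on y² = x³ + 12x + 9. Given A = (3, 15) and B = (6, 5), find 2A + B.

First 2A:
Repeated addition: build up to 2A.
2A: tangent at (3, 15): λ = (3·3² + 12)/(2·15) ≡ 5/13. 13⁻¹ ≡ 4 (mod 17), so λ ≡ 5·4 ≡ 3.
  x = λ² - 3 - 3 = 9 - 6 ≡ 3; y = λ·(3 - 3) - 15 ≡ 2. → (3, 2)
2A = (3, 2).
Finally 2A + B:
(3, 2) + (6, 5). λ = (5 - 2)/(6 - 3) ≡ 3/3 mod 17. 3⁻¹ ≡ 6 (mod 17) since 3·6 = 18 ≡ 1, so λ ≡ 1.
  x = λ² - 3 - 6 = 1 - 9 ≡ 9; y = λ·(3 - 9) - 2 ≡ 9. → (9, 9)

(9, 9)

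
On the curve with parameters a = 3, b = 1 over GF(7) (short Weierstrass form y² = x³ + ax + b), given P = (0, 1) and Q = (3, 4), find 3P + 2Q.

(2, 1)

First 3P:
Repeated addition: build up to 3P.
2P: tangent at (0, 1): λ = (3·0² + 3)/(2·1) ≡ 3/2. 2⁻¹ ≡ 4 (mod 7) since 2·4 = 8 ≡ 1, so λ ≡ 3·4 ≡ 5.
  x = λ² - 0 - 0 = 25 - 0 ≡ 4; y = λ·(0 - 4) - 1 ≡ 0. → (4, 0)
3P: (4, 0) + (0, 1). λ = (1 - 0)/(0 - 4) ≡ 1/3 mod 7. 3⁻¹ ≡ 5 (mod 7) since 3·5 = 15 ≡ 1, so λ ≡ 5.
  x = λ² - 4 - 0 = 25 - 4 ≡ 0; y = λ·(4 - 0) - 0 ≡ 6. → (0, 6)
3P = (0, 6).
Next 2Q:
Repeated addition: build up to 2Q.
2Q: tangent at (3, 4): λ = (3·3² + 3)/(2·4) ≡ 2/1. 1⁻¹ ≡ 1 (mod 7), so λ ≡ 2·1 ≡ 2.
  x = λ² - 3 - 3 = 4 - 6 ≡ 5; y = λ·(3 - 5) - 4 ≡ 6. → (5, 6)
2Q = (5, 6).
Finally 3P + 2Q:
(0, 6) + (5, 6). λ = (6 - 6)/(5 - 0) ≡ 0/5 mod 7. 5⁻¹ ≡ 3 (mod 7), so λ ≡ 0.
  x = λ² - 0 - 5 = 0 - 5 ≡ 2; y = λ·(0 - 2) - 6 ≡ 1. → (2, 1)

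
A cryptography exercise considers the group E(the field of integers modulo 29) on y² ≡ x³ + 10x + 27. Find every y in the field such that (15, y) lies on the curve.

x³ + 10x + 27 = 3552 ≡ 14 (mod 29).
14 is a non-residue mod 29; no y exists.

none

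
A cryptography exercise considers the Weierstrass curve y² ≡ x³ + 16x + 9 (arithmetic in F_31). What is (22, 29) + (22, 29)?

tangent at (22, 29): λ = (3·22² + 16)/(2·29) ≡ 11/27. 27⁻¹ ≡ 23 (mod 31), so λ ≡ 11·23 ≡ 5.
  x = λ² - 22 - 22 = 25 - 44 ≡ 12; y = λ·(22 - 12) - 29 ≡ 21. → (12, 21)

(12, 21)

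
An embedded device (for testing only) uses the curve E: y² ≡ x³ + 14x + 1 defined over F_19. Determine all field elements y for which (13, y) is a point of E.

9, 10

x³ + 14x + 1 = 2380 ≡ 5 (mod 19).
Square roots of 5 mod 19: 9 and 10 (since 9² = 81 ≡ 5).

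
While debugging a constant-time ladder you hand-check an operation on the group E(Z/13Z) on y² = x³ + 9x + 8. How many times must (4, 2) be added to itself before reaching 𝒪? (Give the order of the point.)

2P: tangent at (4, 2): λ = (3·4² + 9)/(2·2) ≡ 5/4. 4⁻¹ ≡ 10 (mod 13) since 4·10 = 40 ≡ 1, so λ ≡ 5·10 ≡ 11.
  x = λ² - 4 - 4 = 121 - 8 ≡ 9; y = λ·(4 - 9) - 2 ≡ 8. → (9, 8)
3P: (9, 8) + (4, 2). λ = (2 - 8)/(4 - 9) ≡ 7/8 mod 13. 8⁻¹ ≡ 5 (mod 13) since 8·5 = 40 ≡ 1, so λ ≡ 9.
  x = λ² - 9 - 4 = 81 - 13 ≡ 3; y = λ·(9 - 3) - 8 ≡ 7. → (3, 7)
4P: (3, 7) + (4, 2). λ = (2 - 7)/(4 - 3) ≡ 8/1 mod 13. 1⁻¹ ≡ 1 (mod 13) since 1·1 = 1 ≡ 1, so λ ≡ 8.
  x = λ² - 3 - 4 = 64 - 7 ≡ 5; y = λ·(3 - 5) - 7 ≡ 3. → (5, 3)
5P: (5, 3) + (4, 2). λ = (2 - 3)/(4 - 5) ≡ 12/12 mod 13. 12⁻¹ ≡ 12 (mod 13), so λ ≡ 1.
  x = λ² - 5 - 4 = 1 - 9 ≡ 5; y = λ·(5 - 5) - 3 ≡ 10. → (5, 10)
6P: (5, 10) + (4, 2). λ = (2 - 10)/(4 - 5) ≡ 5/12 mod 13. 12⁻¹ ≡ 12 (mod 13), so λ ≡ 8.
  x = λ² - 5 - 4 = 64 - 9 ≡ 3; y = λ·(5 - 3) - 10 ≡ 6. → (3, 6)
7P: (3, 6) + (4, 2). λ = (2 - 6)/(4 - 3) ≡ 9/1 mod 13. 1⁻¹ ≡ 1 (mod 13) since 1·1 = 1 ≡ 1, so λ ≡ 9.
  x = λ² - 3 - 4 = 81 - 7 ≡ 9; y = λ·(3 - 9) - 6 ≡ 5. → (9, 5)
8P: (9, 5) + (4, 2). λ = (2 - 5)/(4 - 9) ≡ 10/8 mod 13. 8⁻¹ ≡ 5 (mod 13) since 8·5 = 40 ≡ 1, so λ ≡ 11.
  x = λ² - 9 - 4 = 121 - 13 ≡ 4; y = λ·(9 - 4) - 5 ≡ 11. → (4, 11)
9P: (4, 11) + (4, 2): same x and y₁ ≡ -y₂, so the sum is 𝒪.
9P = 𝒪, so the order is 9.

9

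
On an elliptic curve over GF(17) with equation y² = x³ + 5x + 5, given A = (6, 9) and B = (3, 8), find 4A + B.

First 4A:
Repeated addition: build up to 4A.
2A: tangent at (6, 9): λ = (3·6² + 5)/(2·9) ≡ 11/1. 1⁻¹ ≡ 1 (mod 17) since 1·1 = 1 ≡ 1, so λ ≡ 11·1 ≡ 11.
  x = λ² - 6 - 6 = 121 - 12 ≡ 7; y = λ·(6 - 7) - 9 ≡ 14. → (7, 14)
3A: (7, 14) + (6, 9). λ = (9 - 14)/(6 - 7) ≡ 12/16 mod 17. 16⁻¹ ≡ 16 (mod 17) since 16·16 = 256 ≡ 1, so λ ≡ 5.
  x = λ² - 7 - 6 = 25 - 13 ≡ 12; y = λ·(7 - 12) - 14 ≡ 12. → (12, 12)
4A: (12, 12) + (6, 9). λ = (9 - 12)/(6 - 12) ≡ 14/11 mod 17. 11⁻¹ ≡ 14 (mod 17), so λ ≡ 9.
  x = λ² - 12 - 6 = 81 - 18 ≡ 12; y = λ·(12 - 12) - 12 ≡ 5. → (12, 5)
4A = (12, 5).
Finally 4A + B:
(12, 5) + (3, 8). λ = (8 - 5)/(3 - 12) ≡ 3/8 mod 17. 8⁻¹ ≡ 15 (mod 17) since 8·15 = 120 ≡ 1, so λ ≡ 11.
  x = λ² - 12 - 3 = 121 - 15 ≡ 4; y = λ·(12 - 4) - 5 ≡ 15. → (4, 15)

(4, 15)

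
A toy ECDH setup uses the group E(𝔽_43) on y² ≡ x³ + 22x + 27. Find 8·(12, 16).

Write P = (12, 16).
Double-and-add on 8 = (1000)₂. Start with P = (12, 16) for the leading 1-bit.
double: tangent at (12, 16): λ = (3·12² + 22)/(2·16) ≡ 24/32. 32⁻¹ ≡ 39 (mod 43), so λ ≡ 24·39 ≡ 33.
  x = λ² - 12 - 12 = 1089 - 24 ≡ 33; y = λ·(12 - 33) - 16 ≡ 22. → (33, 22)
double: tangent at (33, 22): λ = (3·33² + 22)/(2·22) ≡ 21/1. 1⁻¹ ≡ 1 (mod 43), so λ ≡ 21·1 ≡ 21.
  x = λ² - 33 - 33 = 441 - 66 ≡ 31; y = λ·(33 - 31) - 22 ≡ 20. → (31, 20)
double: tangent at (31, 20): λ = (3·31² + 22)/(2·20) ≡ 24/40. 40⁻¹ ≡ 14 (mod 43), so λ ≡ 24·14 ≡ 35.
  x = λ² - 31 - 31 = 1225 - 62 ≡ 2; y = λ·(31 - 2) - 20 ≡ 6. → (2, 6)

(2, 6)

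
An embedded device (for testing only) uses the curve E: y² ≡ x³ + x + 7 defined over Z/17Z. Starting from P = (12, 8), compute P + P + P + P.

(6, 5)

Double-and-add on 4 = (100)₂. Start with P = (12, 8) for the leading 1-bit.
double: tangent at (12, 8): λ = (3·12² + 1)/(2·8) ≡ 8/16. 16⁻¹ ≡ 16 (mod 17) since 16·16 = 256 ≡ 1, so λ ≡ 8·16 ≡ 9.
  x = λ² - 12 - 12 = 81 - 24 ≡ 6; y = λ·(12 - 6) - 8 ≡ 12. → (6, 12)
double: tangent at (6, 12): λ = (3·6² + 1)/(2·12) ≡ 7/7. 7⁻¹ ≡ 5 (mod 17), so λ ≡ 7·5 ≡ 1.
  x = λ² - 6 - 6 = 1 - 12 ≡ 6; y = λ·(6 - 6) - 12 ≡ 5. → (6, 5)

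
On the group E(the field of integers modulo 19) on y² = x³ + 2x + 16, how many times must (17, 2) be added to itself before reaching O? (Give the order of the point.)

2P: tangent at (17, 2): λ = (3·17² + 2)/(2·2) ≡ 14/4. 4⁻¹ ≡ 5 (mod 19), so λ ≡ 14·5 ≡ 13.
  x = λ² - 17 - 17 = 169 - 34 ≡ 2; y = λ·(17 - 2) - 2 ≡ 3. → (2, 3)
3P: (2, 3) + (17, 2). λ = (2 - 3)/(17 - 2) ≡ 18/15 mod 19. 15⁻¹ ≡ 14 (mod 19) since 15·14 = 210 ≡ 1, so λ ≡ 5.
  x = λ² - 2 - 17 = 25 - 19 ≡ 6; y = λ·(2 - 6) - 3 ≡ 15. → (6, 15)
4P: (6, 15) + (17, 2). λ = (2 - 15)/(17 - 6) ≡ 6/11 mod 19. 11⁻¹ ≡ 7 (mod 19), so λ ≡ 4.
  x = λ² - 6 - 17 = 16 - 23 ≡ 12; y = λ·(6 - 12) - 15 ≡ 18. → (12, 18)
5P: (12, 18) + (17, 2). λ = (2 - 18)/(17 - 12) ≡ 3/5 mod 19. 5⁻¹ ≡ 4 (mod 19), so λ ≡ 12.
  x = λ² - 12 - 17 = 144 - 29 ≡ 1; y = λ·(12 - 1) - 18 ≡ 0. → (1, 0)
6P: (1, 0) + (17, 2). λ = (2 - 0)/(17 - 1) ≡ 2/16 mod 19. 16⁻¹ ≡ 6 (mod 19) since 16·6 = 96 ≡ 1, so λ ≡ 12.
  x = λ² - 1 - 17 = 144 - 18 ≡ 12; y = λ·(1 - 12) - 0 ≡ 1. → (12, 1)
7P: (12, 1) + (17, 2). λ = (2 - 1)/(17 - 12) ≡ 1/5 mod 19. 5⁻¹ ≡ 4 (mod 19), so λ ≡ 4.
  x = λ² - 12 - 17 = 16 - 29 ≡ 6; y = λ·(12 - 6) - 1 ≡ 4. → (6, 4)
8P: (6, 4) + (17, 2). λ = (2 - 4)/(17 - 6) ≡ 17/11 mod 19. 11⁻¹ ≡ 7 (mod 19) since 11·7 = 77 ≡ 1, so λ ≡ 5.
  x = λ² - 6 - 17 = 25 - 23 ≡ 2; y = λ·(6 - 2) - 4 ≡ 16. → (2, 16)
9P: (2, 16) + (17, 2). λ = (2 - 16)/(17 - 2) ≡ 5/15 mod 19. 15⁻¹ ≡ 14 (mod 19), so λ ≡ 13.
  x = λ² - 2 - 17 = 169 - 19 ≡ 17; y = λ·(2 - 17) - 16 ≡ 17. → (17, 17)
10P: (17, 17) + (17, 2): same x and y₁ ≡ -y₂, so the sum is O.
10P = O, so the order is 10.

10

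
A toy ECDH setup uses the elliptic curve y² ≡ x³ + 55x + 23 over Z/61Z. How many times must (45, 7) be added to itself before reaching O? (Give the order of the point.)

2P: tangent at (45, 7): λ = (3·45² + 55)/(2·7) ≡ 30/14. 14⁻¹ ≡ 48 (mod 61) since 14·48 = 672 ≡ 1, so λ ≡ 30·48 ≡ 37.
  x = λ² - 45 - 45 = 1369 - 90 ≡ 59; y = λ·(45 - 59) - 7 ≡ 24. → (59, 24)
3P: (59, 24) + (45, 7). λ = (7 - 24)/(45 - 59) ≡ 44/47 mod 61. 47⁻¹ ≡ 13 (mod 61), so λ ≡ 23.
  x = λ² - 59 - 45 = 529 - 104 ≡ 59; y = λ·(59 - 59) - 24 ≡ 37. → (59, 37)
4P: (59, 37) + (45, 7). λ = (7 - 37)/(45 - 59) ≡ 31/47 mod 61. 47⁻¹ ≡ 13 (mod 61), so λ ≡ 37.
  x = λ² - 59 - 45 = 1369 - 104 ≡ 45; y = λ·(59 - 45) - 37 ≡ 54. → (45, 54)
5P: (45, 54) + (45, 7): same x and y₁ ≡ -y₂, so the sum is O.
5P = O, so the order is 5.

5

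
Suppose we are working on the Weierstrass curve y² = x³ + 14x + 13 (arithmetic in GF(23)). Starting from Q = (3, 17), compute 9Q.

Repeated addition: build up to 9Q.
2Q: tangent at (3, 17): λ = (3·3² + 14)/(2·17) ≡ 18/11. 11⁻¹ ≡ 21 (mod 23), so λ ≡ 18·21 ≡ 10.
  x = λ² - 3 - 3 = 100 - 6 ≡ 2; y = λ·(3 - 2) - 17 ≡ 16. → (2, 16)
3Q: (2, 16) + (3, 17). λ = (17 - 16)/(3 - 2) ≡ 1/1 mod 23. 1⁻¹ ≡ 1 (mod 23), so λ ≡ 1.
  x = λ² - 2 - 3 = 1 - 5 ≡ 19; y = λ·(2 - 19) - 16 ≡ 13. → (19, 13)
4Q: (19, 13) + (3, 17). λ = (17 - 13)/(3 - 19) ≡ 4/7 mod 23. 7⁻¹ ≡ 10 (mod 23), so λ ≡ 17.
  x = λ² - 19 - 3 = 289 - 22 ≡ 14; y = λ·(19 - 14) - 13 ≡ 3. → (14, 3)
5Q: (14, 3) + (3, 17). λ = (17 - 3)/(3 - 14) ≡ 14/12 mod 23. 12⁻¹ ≡ 2 (mod 23), so λ ≡ 5.
  x = λ² - 14 - 3 = 25 - 17 ≡ 8; y = λ·(14 - 8) - 3 ≡ 4. → (8, 4)
6Q: (8, 4) + (3, 17). λ = (17 - 4)/(3 - 8) ≡ 13/18 mod 23. 18⁻¹ ≡ 9 (mod 23), so λ ≡ 2.
  x = λ² - 8 - 3 = 4 - 11 ≡ 16; y = λ·(8 - 16) - 4 ≡ 3. → (16, 3)
7Q: (16, 3) + (3, 17). λ = (17 - 3)/(3 - 16) ≡ 14/10 mod 23. 10⁻¹ ≡ 7 (mod 23) since 10·7 = 70 ≡ 1, so λ ≡ 6.
  x = λ² - 16 - 3 = 36 - 19 ≡ 17; y = λ·(16 - 17) - 3 ≡ 14. → (17, 14)
8Q: (17, 14) + (3, 17). λ = (17 - 14)/(3 - 17) ≡ 3/9 mod 23. 9⁻¹ ≡ 18 (mod 23), so λ ≡ 8.
  x = λ² - 17 - 3 = 64 - 20 ≡ 21; y = λ·(17 - 21) - 14 ≡ 0. → (21, 0)
9Q: (21, 0) + (3, 17). λ = (17 - 0)/(3 - 21) ≡ 17/5 mod 23. 5⁻¹ ≡ 14 (mod 23), so λ ≡ 8.
  x = λ² - 21 - 3 = 64 - 24 ≡ 17; y = λ·(21 - 17) - 0 ≡ 9. → (17, 9)

(17, 9)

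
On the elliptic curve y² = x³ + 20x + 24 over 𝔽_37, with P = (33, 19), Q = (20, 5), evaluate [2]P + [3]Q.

First 2P:
Repeated addition: build up to 2P.
2P: tangent at (33, 19): λ = (3·33² + 20)/(2·19) ≡ 31/1. 1⁻¹ ≡ 1 (mod 37), so λ ≡ 31·1 ≡ 31.
  x = λ² - 33 - 33 = 961 - 66 ≡ 7; y = λ·(33 - 7) - 19 ≡ 10. → (7, 10)
2P = (7, 10).
Next 3Q:
Repeated addition: build up to 3Q.
2Q: tangent at (20, 5): λ = (3·20² + 20)/(2·5) ≡ 36/10. 10⁻¹ ≡ 26 (mod 37), so λ ≡ 36·26 ≡ 11.
  x = λ² - 20 - 20 = 121 - 40 ≡ 7; y = λ·(20 - 7) - 5 ≡ 27. → (7, 27)
3Q: (7, 27) + (20, 5). λ = (5 - 27)/(20 - 7) ≡ 15/13 mod 37. 13⁻¹ ≡ 20 (mod 37) since 13·20 = 260 ≡ 1, so λ ≡ 4.
  x = λ² - 7 - 20 = 16 - 27 ≡ 26; y = λ·(7 - 26) - 27 ≡ 8. → (26, 8)
3Q = (26, 8).
Finally 2P + 3Q:
(7, 10) + (26, 8). λ = (8 - 10)/(26 - 7) ≡ 35/19 mod 37. 19⁻¹ ≡ 2 (mod 37), so λ ≡ 33.
  x = λ² - 7 - 26 = 1089 - 33 ≡ 20; y = λ·(7 - 20) - 10 ≡ 5. → (20, 5)

(20, 5)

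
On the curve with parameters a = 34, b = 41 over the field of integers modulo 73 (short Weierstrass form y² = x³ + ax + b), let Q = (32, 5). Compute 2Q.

tangent at (32, 5): λ = (3·32² + 34)/(2·5) ≡ 40/10. 10⁻¹ ≡ 22 (mod 73), so λ ≡ 40·22 ≡ 4.
  x = λ² - 32 - 32 = 16 - 64 ≡ 25; y = λ·(32 - 25) - 5 ≡ 23. → (25, 23)

(25, 23)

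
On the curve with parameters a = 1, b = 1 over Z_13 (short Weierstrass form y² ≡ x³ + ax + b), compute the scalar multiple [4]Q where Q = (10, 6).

(10, 6)

Repeated addition: build up to 4Q.
2Q: tangent at (10, 6): λ = (3·10² + 1)/(2·6) ≡ 2/12. 12⁻¹ ≡ 12 (mod 13), so λ ≡ 2·12 ≡ 11.
  x = λ² - 10 - 10 = 121 - 20 ≡ 10; y = λ·(10 - 10) - 6 ≡ 7. → (10, 7)
3Q: (10, 7) + (10, 6): same x and y₁ ≡ -y₂, so the sum is 𝒪.
4Q: 𝒪 + (10, 6) = (10, 6) (identity).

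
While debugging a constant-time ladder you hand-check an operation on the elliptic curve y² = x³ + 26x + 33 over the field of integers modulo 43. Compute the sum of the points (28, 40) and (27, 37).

(40, 10)

(28, 40) + (27, 37). λ = (37 - 40)/(27 - 28) ≡ 40/42 mod 43. 42⁻¹ ≡ 42 (mod 43) since 42·42 = 1764 ≡ 1, so λ ≡ 3.
  x = λ² - 28 - 27 = 9 - 55 ≡ 40; y = λ·(28 - 40) - 40 ≡ 10. → (40, 10)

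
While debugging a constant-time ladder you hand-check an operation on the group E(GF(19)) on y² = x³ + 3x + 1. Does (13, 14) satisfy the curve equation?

no

y² = 14² ≡ 6; x³ + 3x + 1 = 2237 ≡ 14 (mod 19). 6 ≠ 14.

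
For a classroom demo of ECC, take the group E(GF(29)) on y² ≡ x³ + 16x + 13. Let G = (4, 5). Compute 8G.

Repeated addition: build up to 8G.
2G: tangent at (4, 5): λ = (3·4² + 16)/(2·5) ≡ 6/10. 10⁻¹ ≡ 3 (mod 29), so λ ≡ 6·3 ≡ 18.
  x = λ² - 4 - 4 = 324 - 8 ≡ 26; y = λ·(4 - 26) - 5 ≡ 5. → (26, 5)
3G: (26, 5) + (4, 5). λ = (5 - 5)/(4 - 26) ≡ 0/7 mod 29. 7⁻¹ ≡ 25 (mod 29), so λ ≡ 0.
  x = λ² - 26 - 4 = 0 - 30 ≡ 28; y = λ·(26 - 28) - 5 ≡ 24. → (28, 24)
4G: (28, 24) + (4, 5). λ = (5 - 24)/(4 - 28) ≡ 10/5 mod 29. 5⁻¹ ≡ 6 (mod 29), so λ ≡ 2.
  x = λ² - 28 - 4 = 4 - 32 ≡ 1; y = λ·(28 - 1) - 24 ≡ 1. → (1, 1)
5G: (1, 1) + (4, 5). λ = (5 - 1)/(4 - 1) ≡ 4/3 mod 29. 3⁻¹ ≡ 10 (mod 29) since 3·10 = 30 ≡ 1, so λ ≡ 11.
  x = λ² - 1 - 4 = 121 - 5 ≡ 0; y = λ·(1 - 0) - 1 ≡ 10. → (0, 10)
6G: (0, 10) + (4, 5). λ = (5 - 10)/(4 - 0) ≡ 24/4 mod 29. 4⁻¹ ≡ 22 (mod 29) since 4·22 = 88 ≡ 1, so λ ≡ 6.
  x = λ² - 0 - 4 = 36 - 4 ≡ 3; y = λ·(0 - 3) - 10 ≡ 1. → (3, 1)
7G: (3, 1) + (4, 5). λ = (5 - 1)/(4 - 3) ≡ 4/1 mod 29. 1⁻¹ ≡ 1 (mod 29), so λ ≡ 4.
  x = λ² - 3 - 4 = 16 - 7 ≡ 9; y = λ·(3 - 9) - 1 ≡ 4. → (9, 4)
8G: (9, 4) + (4, 5). λ = (5 - 4)/(4 - 9) ≡ 1/24 mod 29. 24⁻¹ ≡ 23 (mod 29) since 24·23 = 552 ≡ 1, so λ ≡ 23.
  x = λ² - 9 - 4 = 529 - 13 ≡ 23; y = λ·(9 - 23) - 4 ≡ 22. → (23, 22)

(23, 22)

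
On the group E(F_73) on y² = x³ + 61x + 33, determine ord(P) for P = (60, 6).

2P: tangent at (60, 6): λ = (3·60² + 61)/(2·6) ≡ 57/12. 12⁻¹ ≡ 67 (mod 73), so λ ≡ 57·67 ≡ 23.
  x = λ² - 60 - 60 = 529 - 120 ≡ 44; y = λ·(60 - 44) - 6 ≡ 70. → (44, 70)
3P: (44, 70) + (60, 6). λ = (6 - 70)/(60 - 44) ≡ 9/16 mod 73. 16⁻¹ ≡ 32 (mod 73), so λ ≡ 69.
  x = λ² - 44 - 60 = 4761 - 104 ≡ 58; y = λ·(44 - 58) - 70 ≡ 59. → (58, 59)
4P: (58, 59) + (60, 6). λ = (6 - 59)/(60 - 58) ≡ 20/2 mod 73. 2⁻¹ ≡ 37 (mod 73) since 2·37 = 74 ≡ 1, so λ ≡ 10.
  x = λ² - 58 - 60 = 100 - 118 ≡ 55; y = λ·(58 - 55) - 59 ≡ 44. → (55, 44)
5P: (55, 44) + (60, 6). λ = (6 - 44)/(60 - 55) ≡ 35/5 mod 73. 5⁻¹ ≡ 44 (mod 73) since 5·44 = 220 ≡ 1, so λ ≡ 7.
  x = λ² - 55 - 60 = 49 - 115 ≡ 7; y = λ·(55 - 7) - 44 ≡ 0. → (7, 0)
6P: (7, 0) + (60, 6). λ = (6 - 0)/(60 - 7) ≡ 6/53 mod 73. 53⁻¹ ≡ 62 (mod 73), so λ ≡ 7.
  x = λ² - 7 - 60 = 49 - 67 ≡ 55; y = λ·(7 - 55) - 0 ≡ 29. → (55, 29)
7P: (55, 29) + (60, 6). λ = (6 - 29)/(60 - 55) ≡ 50/5 mod 73. 5⁻¹ ≡ 44 (mod 73), so λ ≡ 10.
  x = λ² - 55 - 60 = 100 - 115 ≡ 58; y = λ·(55 - 58) - 29 ≡ 14. → (58, 14)
8P: (58, 14) + (60, 6). λ = (6 - 14)/(60 - 58) ≡ 65/2 mod 73. 2⁻¹ ≡ 37 (mod 73) since 2·37 = 74 ≡ 1, so λ ≡ 69.
  x = λ² - 58 - 60 = 4761 - 118 ≡ 44; y = λ·(58 - 44) - 14 ≡ 3. → (44, 3)
9P: (44, 3) + (60, 6). λ = (6 - 3)/(60 - 44) ≡ 3/16 mod 73. 16⁻¹ ≡ 32 (mod 73) since 16·32 = 512 ≡ 1, so λ ≡ 23.
  x = λ² - 44 - 60 = 529 - 104 ≡ 60; y = λ·(44 - 60) - 3 ≡ 67. → (60, 67)
10P: (60, 67) + (60, 6): same x and y₁ ≡ -y₂, so the sum is 𝒪.
10P = 𝒪, so the order is 10.

10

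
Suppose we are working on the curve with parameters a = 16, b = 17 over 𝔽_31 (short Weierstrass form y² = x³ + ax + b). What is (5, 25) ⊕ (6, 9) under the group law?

(28, 2)

(5, 25) + (6, 9). λ = (9 - 25)/(6 - 5) ≡ 15/1 mod 31. 1⁻¹ ≡ 1 (mod 31), so λ ≡ 15.
  x = λ² - 5 - 6 = 225 - 11 ≡ 28; y = λ·(5 - 28) - 25 ≡ 2. → (28, 2)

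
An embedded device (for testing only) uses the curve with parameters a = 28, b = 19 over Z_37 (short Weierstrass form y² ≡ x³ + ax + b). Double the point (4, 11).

tangent at (4, 11): λ = (3·4² + 28)/(2·11) ≡ 2/22. 22⁻¹ ≡ 32 (mod 37), so λ ≡ 2·32 ≡ 27.
  x = λ² - 4 - 4 = 729 - 8 ≡ 18; y = λ·(4 - 18) - 11 ≡ 18. → (18, 18)

(18, 18)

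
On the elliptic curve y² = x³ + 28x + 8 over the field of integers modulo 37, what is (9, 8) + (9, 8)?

tangent at (9, 8): λ = (3·9² + 28)/(2·8) ≡ 12/16. 16⁻¹ ≡ 7 (mod 37), so λ ≡ 12·7 ≡ 10.
  x = λ² - 9 - 9 = 100 - 18 ≡ 8; y = λ·(9 - 8) - 8 ≡ 2. → (8, 2)

(8, 2)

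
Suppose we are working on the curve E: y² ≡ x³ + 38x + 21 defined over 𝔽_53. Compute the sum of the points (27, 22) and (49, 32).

(27, 22) + (49, 32). λ = (32 - 22)/(49 - 27) ≡ 10/22 mod 53. 22⁻¹ ≡ 41 (mod 53) since 22·41 = 902 ≡ 1, so λ ≡ 39.
  x = λ² - 27 - 49 = 1521 - 76 ≡ 14; y = λ·(27 - 14) - 22 ≡ 8. → (14, 8)

(14, 8)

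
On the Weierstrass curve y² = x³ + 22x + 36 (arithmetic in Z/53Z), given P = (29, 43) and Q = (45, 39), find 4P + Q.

First 4P:
Double-and-add on 4 = (100)₂. Start with P = (29, 43) for the leading 1-bit.
double: tangent at (29, 43): λ = (3·29² + 22)/(2·43) ≡ 1/33. 33⁻¹ ≡ 45 (mod 53), so λ ≡ 1·45 ≡ 45.
  x = λ² - 29 - 29 = 2025 - 58 ≡ 6; y = λ·(29 - 6) - 43 ≡ 38. → (6, 38)
double: tangent at (6, 38): λ = (3·6² + 22)/(2·38) ≡ 24/23. 23⁻¹ ≡ 30 (mod 53), so λ ≡ 24·30 ≡ 31.
  x = λ² - 6 - 6 = 961 - 12 ≡ 48; y = λ·(6 - 48) - 38 ≡ 38. → (48, 38)
4P = (48, 38).
Finally 4P + Q:
(48, 38) + (45, 39). λ = (39 - 38)/(45 - 48) ≡ 1/50 mod 53. 50⁻¹ ≡ 35 (mod 53), so λ ≡ 35.
  x = λ² - 48 - 45 = 1225 - 93 ≡ 19; y = λ·(48 - 19) - 38 ≡ 23. → (19, 23)

(19, 23)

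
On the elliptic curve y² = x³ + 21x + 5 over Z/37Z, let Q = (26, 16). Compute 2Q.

(18, 6)

tangent at (26, 16): λ = (3·26² + 21)/(2·16) ≡ 14/32. 32⁻¹ ≡ 22 (mod 37) since 32·22 = 704 ≡ 1, so λ ≡ 14·22 ≡ 12.
  x = λ² - 26 - 26 = 144 - 52 ≡ 18; y = λ·(26 - 18) - 16 ≡ 6. → (18, 6)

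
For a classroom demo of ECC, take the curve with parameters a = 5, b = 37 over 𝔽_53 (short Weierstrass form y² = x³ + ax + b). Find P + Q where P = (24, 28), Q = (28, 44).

(24, 28) + (28, 44). λ = (44 - 28)/(28 - 24) ≡ 16/4 mod 53. 4⁻¹ ≡ 40 (mod 53) since 4·40 = 160 ≡ 1, so λ ≡ 4.
  x = λ² - 24 - 28 = 16 - 52 ≡ 17; y = λ·(24 - 17) - 28 ≡ 0. → (17, 0)

(17, 0)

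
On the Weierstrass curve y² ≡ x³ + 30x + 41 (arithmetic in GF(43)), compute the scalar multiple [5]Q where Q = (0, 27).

(42, 28)

Repeated addition: build up to 5Q.
2Q: tangent at (0, 27): λ = (3·0² + 30)/(2·27) ≡ 30/11. 11⁻¹ ≡ 4 (mod 43), so λ ≡ 30·4 ≡ 34.
  x = λ² - 0 - 0 = 1156 - 0 ≡ 38; y = λ·(0 - 38) - 27 ≡ 14. → (38, 14)
3Q: (38, 14) + (0, 27). λ = (27 - 14)/(0 - 38) ≡ 13/5 mod 43. 5⁻¹ ≡ 26 (mod 43), so λ ≡ 37.
  x = λ² - 38 - 0 = 1369 - 38 ≡ 41; y = λ·(38 - 41) - 14 ≡ 4. → (41, 4)
4Q: (41, 4) + (0, 27). λ = (27 - 4)/(0 - 41) ≡ 23/2 mod 43. 2⁻¹ ≡ 22 (mod 43) since 2·22 = 44 ≡ 1, so λ ≡ 33.
  x = λ² - 41 - 0 = 1089 - 41 ≡ 16; y = λ·(41 - 16) - 4 ≡ 4. → (16, 4)
5Q: (16, 4) + (0, 27). λ = (27 - 4)/(0 - 16) ≡ 23/27 mod 43. 27⁻¹ ≡ 8 (mod 43) since 27·8 = 216 ≡ 1, so λ ≡ 12.
  x = λ² - 16 - 0 = 144 - 16 ≡ 42; y = λ·(16 - 42) - 4 ≡ 28. → (42, 28)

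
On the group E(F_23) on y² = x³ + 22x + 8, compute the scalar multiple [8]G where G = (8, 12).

Repeated addition: build up to 8G.
2G: tangent at (8, 12): λ = (3·8² + 22)/(2·12) ≡ 7/1. 1⁻¹ ≡ 1 (mod 23), so λ ≡ 7·1 ≡ 7.
  x = λ² - 8 - 8 = 49 - 16 ≡ 10; y = λ·(8 - 10) - 12 ≡ 20. → (10, 20)
3G: (10, 20) + (8, 12). λ = (12 - 20)/(8 - 10) ≡ 15/21 mod 23. 21⁻¹ ≡ 11 (mod 23), so λ ≡ 4.
  x = λ² - 10 - 8 = 16 - 18 ≡ 21; y = λ·(10 - 21) - 20 ≡ 5. → (21, 5)
4G: (21, 5) + (8, 12). λ = (12 - 5)/(8 - 21) ≡ 7/10 mod 23. 10⁻¹ ≡ 7 (mod 23), so λ ≡ 3.
  x = λ² - 21 - 8 = 9 - 29 ≡ 3; y = λ·(21 - 3) - 5 ≡ 3. → (3, 3)
5G: (3, 3) + (8, 12). λ = (12 - 3)/(8 - 3) ≡ 9/5 mod 23. 5⁻¹ ≡ 14 (mod 23) since 5·14 = 70 ≡ 1, so λ ≡ 11.
  x = λ² - 3 - 8 = 121 - 11 ≡ 18; y = λ·(3 - 18) - 3 ≡ 16. → (18, 16)
6G: (18, 16) + (8, 12). λ = (12 - 16)/(8 - 18) ≡ 19/13 mod 23. 13⁻¹ ≡ 16 (mod 23), so λ ≡ 5.
  x = λ² - 18 - 8 = 25 - 26 ≡ 22; y = λ·(18 - 22) - 16 ≡ 10. → (22, 10)
7G: (22, 10) + (8, 12). λ = (12 - 10)/(8 - 22) ≡ 2/9 mod 23. 9⁻¹ ≡ 18 (mod 23) since 9·18 = 162 ≡ 1, so λ ≡ 13.
  x = λ² - 22 - 8 = 169 - 30 ≡ 1; y = λ·(22 - 1) - 10 ≡ 10. → (1, 10)
8G: (1, 10) + (8, 12). λ = (12 - 10)/(8 - 1) ≡ 2/7 mod 23. 7⁻¹ ≡ 10 (mod 23) since 7·10 = 70 ≡ 1, so λ ≡ 20.
  x = λ² - 1 - 8 = 400 - 9 ≡ 0; y = λ·(1 - 0) - 10 ≡ 10. → (0, 10)

(0, 10)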